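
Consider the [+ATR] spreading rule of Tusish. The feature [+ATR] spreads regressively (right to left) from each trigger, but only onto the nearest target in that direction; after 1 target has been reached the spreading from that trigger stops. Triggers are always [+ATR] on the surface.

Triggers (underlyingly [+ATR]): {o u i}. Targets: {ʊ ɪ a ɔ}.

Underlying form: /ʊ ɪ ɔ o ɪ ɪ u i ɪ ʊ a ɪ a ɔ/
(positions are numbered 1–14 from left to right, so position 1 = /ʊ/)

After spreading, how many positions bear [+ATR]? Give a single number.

From /o/ at 4 leftward: 3 /ɔ/ → [+ATR]; bound reached.
From /u/ at 7 leftward: 6 /ɪ/ → [+ATR]; bound reached.
From /i/ at 8 leftward: 7 /u/ is itself a trigger — this domain ends here.
Targets with no active source: positions 1 2 5 9 10 11 12 13 14 stay [-ATR].
[+ATR] positions on the surface: 3 4 6 7 8.

5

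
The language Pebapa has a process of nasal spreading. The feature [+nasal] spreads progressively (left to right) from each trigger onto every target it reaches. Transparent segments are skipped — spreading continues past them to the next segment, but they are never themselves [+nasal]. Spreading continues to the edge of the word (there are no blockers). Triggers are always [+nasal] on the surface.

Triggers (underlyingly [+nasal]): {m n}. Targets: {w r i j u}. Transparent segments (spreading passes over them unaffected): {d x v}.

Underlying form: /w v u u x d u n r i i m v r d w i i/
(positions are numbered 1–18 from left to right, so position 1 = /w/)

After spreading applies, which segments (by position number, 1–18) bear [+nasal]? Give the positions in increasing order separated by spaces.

8 9 10 11 12 14 16 17 18

From /n/ at 8 rightward: 9 /r/ → [+nasal]; 10 /i/ → [+nasal]; 11 /i/ → [+nasal]; 12 /m/ is itself a trigger — this domain ends here.
From /m/ at 12 rightward: 13 /v/ transparent; 14 /r/ → [+nasal]; 15 /d/ transparent; 16 /w/ → [+nasal]; 17 /i/ → [+nasal]; 18 /i/ → [+nasal]; word edge.
Targets with no active source: positions 1 3 4 7 stay [-nasal].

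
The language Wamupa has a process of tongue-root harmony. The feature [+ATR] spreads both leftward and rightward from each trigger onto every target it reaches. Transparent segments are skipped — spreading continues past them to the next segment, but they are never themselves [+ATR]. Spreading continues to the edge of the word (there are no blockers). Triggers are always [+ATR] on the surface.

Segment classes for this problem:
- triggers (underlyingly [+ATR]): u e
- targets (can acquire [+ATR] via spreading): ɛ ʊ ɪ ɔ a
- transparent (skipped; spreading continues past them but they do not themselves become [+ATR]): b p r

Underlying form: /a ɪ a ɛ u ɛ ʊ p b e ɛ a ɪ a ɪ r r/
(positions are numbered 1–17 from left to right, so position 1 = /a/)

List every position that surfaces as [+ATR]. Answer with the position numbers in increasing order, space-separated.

1 2 3 4 5 6 7 10 11 12 13 14 15

From /u/ at 5 rightward: 6 /ɛ/ → [+ATR]; 7 /ʊ/ → [+ATR]; 8 /p/ transparent; 9 /b/ transparent; 10 /e/ is itself a trigger — this domain ends here.
From /u/ at 5 leftward: 4 /ɛ/ → [+ATR]; 3 /a/ → [+ATR]; 2 /ɪ/ → [+ATR]; 1 /a/ → [+ATR]; word edge.
From /e/ at 10 rightward: 11 /ɛ/ → [+ATR]; 12 /a/ → [+ATR]; 13 /ɪ/ → [+ATR]; 14 /a/ → [+ATR]; 15 /ɪ/ → [+ATR]; 16 /r/ transparent; 17 /r/ transparent; word edge.
From /e/ at 10 leftward: 9 /b/ transparent; 8 /p/ transparent; 7 /ʊ/ → [+ATR]; 6 /ɛ/ → [+ATR]; 5 /u/ is itself a trigger — this domain ends here.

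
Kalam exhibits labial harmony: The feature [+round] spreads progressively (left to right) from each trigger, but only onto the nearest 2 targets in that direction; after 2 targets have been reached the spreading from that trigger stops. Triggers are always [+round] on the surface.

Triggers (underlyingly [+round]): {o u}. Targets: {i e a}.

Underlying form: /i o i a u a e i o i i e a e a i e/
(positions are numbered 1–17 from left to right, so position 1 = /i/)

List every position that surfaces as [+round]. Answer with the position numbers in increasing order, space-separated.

2 3 4 5 6 7 9 10 11

From /o/ at 2 rightward: 3 /i/ → [+round]; 4 /a/ → [+round]; bound reached.
From /u/ at 5 rightward: 6 /a/ → [+round]; 7 /e/ → [+round]; bound reached.
From /o/ at 9 rightward: 10 /i/ → [+round]; 11 /i/ → [+round]; bound reached.
Targets with no active source: positions 1 8 12 13 14 15 16 17 stay [-round].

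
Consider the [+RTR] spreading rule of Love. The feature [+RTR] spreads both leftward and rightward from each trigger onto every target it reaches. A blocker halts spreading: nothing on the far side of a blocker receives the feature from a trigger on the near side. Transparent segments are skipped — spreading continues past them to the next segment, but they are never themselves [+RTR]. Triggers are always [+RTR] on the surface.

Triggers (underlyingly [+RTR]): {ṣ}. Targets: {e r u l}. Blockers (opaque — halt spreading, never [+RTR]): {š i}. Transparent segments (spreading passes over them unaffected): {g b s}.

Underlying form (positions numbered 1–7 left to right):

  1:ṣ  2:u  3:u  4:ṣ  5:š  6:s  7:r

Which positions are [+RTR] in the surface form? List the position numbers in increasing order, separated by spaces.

1 2 3 4

From /ṣ/ at 1 rightward: 2 /u/ → [+RTR]; 3 /u/ → [+RTR]; 4 /ṣ/ is itself a trigger — this domain ends here.
From /ṣ/ at 1 leftward: word edge.
From /ṣ/ at 4 rightward: 5 /š/ blocks.
From /ṣ/ at 4 leftward: 3 /u/ → [+RTR]; 2 /u/ → [+RTR]; 1 /ṣ/ is itself a trigger — this domain ends here.
Target with no active source: position 7 stays [-emphatic].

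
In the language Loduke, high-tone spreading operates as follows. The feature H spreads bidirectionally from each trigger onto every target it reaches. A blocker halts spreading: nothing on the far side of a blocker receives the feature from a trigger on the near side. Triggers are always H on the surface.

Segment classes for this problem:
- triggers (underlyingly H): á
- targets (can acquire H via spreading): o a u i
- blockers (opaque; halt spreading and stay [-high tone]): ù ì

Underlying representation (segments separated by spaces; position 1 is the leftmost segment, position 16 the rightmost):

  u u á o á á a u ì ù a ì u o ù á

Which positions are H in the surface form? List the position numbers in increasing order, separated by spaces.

1 2 3 4 5 6 7 8 16

From /á/ at 3 rightward: 4 /o/ → H; 5 /á/ is itself a trigger — this domain ends here.
From /á/ at 3 leftward: 2 /u/ → H; 1 /u/ → H; word edge.
From /á/ at 5 rightward: 6 /á/ is itself a trigger — this domain ends here.
From /á/ at 5 leftward: 4 /o/ → H; 3 /á/ is itself a trigger — this domain ends here.
From /á/ at 6 rightward: 7 /a/ → H; 8 /u/ → H; 9 /ì/ blocks.
From /á/ at 6 leftward: 5 /á/ is itself a trigger — this domain ends here.
From /á/ at 16 rightward: word edge.
From /á/ at 16 leftward: 15 /ù/ blocks.
Targets with no active source: positions 11 13 14 stay [-high tone].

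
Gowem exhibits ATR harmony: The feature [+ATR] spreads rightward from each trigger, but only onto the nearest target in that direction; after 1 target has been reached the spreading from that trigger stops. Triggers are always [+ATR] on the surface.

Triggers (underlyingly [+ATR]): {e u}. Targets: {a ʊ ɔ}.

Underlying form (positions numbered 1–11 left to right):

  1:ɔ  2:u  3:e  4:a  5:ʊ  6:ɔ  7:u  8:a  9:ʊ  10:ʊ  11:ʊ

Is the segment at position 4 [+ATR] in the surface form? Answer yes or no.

From /u/ at 2 rightward: 3 /e/ is itself a trigger — this domain ends here.
From /e/ at 3 rightward: 4 /a/ → [+ATR]; bound reached.
From /u/ at 7 rightward: 8 /a/ → [+ATR]; bound reached.
Targets with no active source: positions 1 5 6 9 10 11 stay [-ATR].
[+ATR] positions on the surface: 2 3 4 7 8.

yes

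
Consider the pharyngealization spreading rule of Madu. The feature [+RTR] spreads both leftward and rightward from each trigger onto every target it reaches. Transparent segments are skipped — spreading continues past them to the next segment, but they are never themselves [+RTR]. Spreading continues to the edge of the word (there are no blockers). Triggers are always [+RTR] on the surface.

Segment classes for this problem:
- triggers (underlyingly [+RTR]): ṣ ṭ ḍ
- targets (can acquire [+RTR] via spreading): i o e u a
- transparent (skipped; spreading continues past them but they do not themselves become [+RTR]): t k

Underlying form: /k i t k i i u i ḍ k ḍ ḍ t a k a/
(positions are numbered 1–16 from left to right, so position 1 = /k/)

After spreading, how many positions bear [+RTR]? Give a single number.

From /ḍ/ at 9 rightward: 10 /k/ transparent; 11 /ḍ/ is itself a trigger — this domain ends here.
From /ḍ/ at 9 leftward: 8 /i/ → [+RTR]; 7 /u/ → [+RTR]; 6 /i/ → [+RTR]; 5 /i/ → [+RTR]; 4 /k/ transparent; 3 /t/ transparent; 2 /i/ → [+RTR]; 1 /k/ transparent; word edge.
From /ḍ/ at 11 rightward: 12 /ḍ/ is itself a trigger — this domain ends here.
From /ḍ/ at 11 leftward: 10 /k/ transparent; 9 /ḍ/ is itself a trigger — this domain ends here.
From /ḍ/ at 12 rightward: 13 /t/ transparent; 14 /a/ → [+RTR]; 15 /k/ transparent; 16 /a/ → [+RTR]; word edge.
From /ḍ/ at 12 leftward: 11 /ḍ/ is itself a trigger — this domain ends here.
[+RTR] positions on the surface: 2 5 6 7 8 9 11 12 14 16.

10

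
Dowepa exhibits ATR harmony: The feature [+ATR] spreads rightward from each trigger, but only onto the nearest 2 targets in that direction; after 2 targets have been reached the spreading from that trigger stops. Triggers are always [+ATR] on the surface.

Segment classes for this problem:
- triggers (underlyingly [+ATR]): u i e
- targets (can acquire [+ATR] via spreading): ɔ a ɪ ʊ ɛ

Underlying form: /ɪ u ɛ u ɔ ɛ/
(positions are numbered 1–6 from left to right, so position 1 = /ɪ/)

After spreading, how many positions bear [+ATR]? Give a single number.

From /u/ at 2 rightward: 3 /ɛ/ → [+ATR]; 4 /u/ is itself a trigger — this domain ends here.
From /u/ at 4 rightward: 5 /ɔ/ → [+ATR]; 6 /ɛ/ → [+ATR]; bound reached.
Target with no active source: position 1 stays [-ATR].
[+ATR] positions on the surface: 2 3 4 5 6.

5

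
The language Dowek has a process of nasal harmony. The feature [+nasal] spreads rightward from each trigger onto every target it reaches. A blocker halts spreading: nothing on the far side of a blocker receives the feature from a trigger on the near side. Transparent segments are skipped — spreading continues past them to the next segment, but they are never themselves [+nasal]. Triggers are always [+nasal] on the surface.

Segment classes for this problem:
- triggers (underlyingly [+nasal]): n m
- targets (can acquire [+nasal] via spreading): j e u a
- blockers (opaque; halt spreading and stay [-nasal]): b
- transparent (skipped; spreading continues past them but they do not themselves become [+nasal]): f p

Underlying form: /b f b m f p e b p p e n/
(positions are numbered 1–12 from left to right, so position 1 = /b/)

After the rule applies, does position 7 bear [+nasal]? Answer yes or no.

From /m/ at 4 rightward: 5 /f/ transparent; 6 /p/ transparent; 7 /e/ → [+nasal]; 8 /b/ blocks.
From /n/ at 12 rightward: word edge.
Target with no active source: position 11 stays [-nasal].
[+nasal] positions on the surface: 4 7 12.

yes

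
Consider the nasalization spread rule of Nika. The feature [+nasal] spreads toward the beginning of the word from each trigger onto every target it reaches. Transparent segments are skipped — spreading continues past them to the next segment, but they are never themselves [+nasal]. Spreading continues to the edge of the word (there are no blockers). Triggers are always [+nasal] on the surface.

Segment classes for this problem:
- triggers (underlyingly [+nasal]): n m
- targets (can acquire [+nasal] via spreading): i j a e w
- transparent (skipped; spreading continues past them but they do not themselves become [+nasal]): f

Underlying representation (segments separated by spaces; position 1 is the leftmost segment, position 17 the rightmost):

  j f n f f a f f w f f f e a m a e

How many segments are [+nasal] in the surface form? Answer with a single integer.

From /n/ at 3 leftward: 2 /f/ transparent; 1 /j/ → [+nasal]; word edge.
From /m/ at 15 leftward: 14 /a/ → [+nasal]; 13 /e/ → [+nasal]; 12 /f/ transparent; 11 /f/ transparent; 10 /f/ transparent; 9 /w/ → [+nasal]; 8 /f/ transparent; 7 /f/ transparent; 6 /a/ → [+nasal]; 5 /f/ transparent; 4 /f/ transparent; 3 /n/ is itself a trigger — this domain ends here.
Targets with no active source: positions 16 17 stay [-nasal].
[+nasal] positions on the surface: 1 3 6 9 13 14 15.

7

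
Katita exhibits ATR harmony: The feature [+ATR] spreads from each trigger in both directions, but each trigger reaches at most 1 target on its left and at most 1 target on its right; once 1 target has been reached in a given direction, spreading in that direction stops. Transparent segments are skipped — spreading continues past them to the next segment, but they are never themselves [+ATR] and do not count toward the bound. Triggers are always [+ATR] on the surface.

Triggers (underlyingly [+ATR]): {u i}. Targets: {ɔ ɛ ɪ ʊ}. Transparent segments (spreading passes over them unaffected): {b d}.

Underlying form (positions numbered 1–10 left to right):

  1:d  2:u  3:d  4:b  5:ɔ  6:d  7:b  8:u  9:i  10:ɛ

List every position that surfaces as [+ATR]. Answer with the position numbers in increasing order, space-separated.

From /u/ at 2 rightward: 3 /d/ transparent; 4 /b/ transparent; 5 /ɔ/ → [+ATR]; bound reached.
From /u/ at 2 leftward: 1 /d/ transparent; word edge.
From /u/ at 8 rightward: 9 /i/ is itself a trigger — this domain ends here.
From /u/ at 8 leftward: 7 /b/ transparent; 6 /d/ transparent; 5 /ɔ/ → [+ATR]; bound reached.
From /i/ at 9 rightward: 10 /ɛ/ → [+ATR]; bound reached.
From /i/ at 9 leftward: 8 /u/ is itself a trigger — this domain ends here.

2 5 8 9 10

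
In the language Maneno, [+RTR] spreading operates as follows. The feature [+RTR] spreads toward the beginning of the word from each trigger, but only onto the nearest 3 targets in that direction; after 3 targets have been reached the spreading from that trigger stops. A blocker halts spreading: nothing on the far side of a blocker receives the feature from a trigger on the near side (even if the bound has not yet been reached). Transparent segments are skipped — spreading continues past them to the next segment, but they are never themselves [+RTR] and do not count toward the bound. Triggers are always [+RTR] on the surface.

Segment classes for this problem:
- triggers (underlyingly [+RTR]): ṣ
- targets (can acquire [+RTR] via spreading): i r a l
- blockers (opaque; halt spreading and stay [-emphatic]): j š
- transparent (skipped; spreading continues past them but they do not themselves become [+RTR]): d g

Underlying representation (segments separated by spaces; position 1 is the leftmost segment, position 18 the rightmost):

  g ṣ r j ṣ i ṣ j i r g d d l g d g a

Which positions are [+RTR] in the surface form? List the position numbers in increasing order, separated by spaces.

From /ṣ/ at 2 leftward: 1 /g/ transparent; word edge.
From /ṣ/ at 5 leftward: 4 /j/ blocks.
From /ṣ/ at 7 leftward: 6 /i/ → [+RTR]; 5 /ṣ/ is itself a trigger — this domain ends here.
Targets with no active source: positions 3 9 10 14 18 stay [-emphatic].

2 5 6 7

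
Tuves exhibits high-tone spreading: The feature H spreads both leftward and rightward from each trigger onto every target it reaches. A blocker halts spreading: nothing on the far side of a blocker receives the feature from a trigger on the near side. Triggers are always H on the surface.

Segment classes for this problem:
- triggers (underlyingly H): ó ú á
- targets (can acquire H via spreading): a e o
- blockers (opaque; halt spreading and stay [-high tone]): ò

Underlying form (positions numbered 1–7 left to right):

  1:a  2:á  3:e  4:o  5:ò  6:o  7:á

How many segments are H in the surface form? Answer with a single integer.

6

From /á/ at 2 rightward: 3 /e/ → H; 4 /o/ → H; 5 /ò/ blocks.
From /á/ at 2 leftward: 1 /a/ → H; word edge.
From /á/ at 7 rightward: word edge.
From /á/ at 7 leftward: 6 /o/ → H; 5 /ò/ blocks.
H positions on the surface: 1 2 3 4 6 7.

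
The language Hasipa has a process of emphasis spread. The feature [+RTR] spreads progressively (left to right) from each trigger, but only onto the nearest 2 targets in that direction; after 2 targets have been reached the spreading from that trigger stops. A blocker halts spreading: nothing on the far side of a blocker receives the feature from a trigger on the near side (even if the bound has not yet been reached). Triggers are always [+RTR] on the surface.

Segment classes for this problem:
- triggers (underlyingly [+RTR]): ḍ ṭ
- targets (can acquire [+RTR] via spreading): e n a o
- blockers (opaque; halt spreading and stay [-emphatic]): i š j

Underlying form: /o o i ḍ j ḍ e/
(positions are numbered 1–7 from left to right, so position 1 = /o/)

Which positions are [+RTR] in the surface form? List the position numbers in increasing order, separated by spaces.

4 6 7

From /ḍ/ at 4 rightward: 5 /j/ blocks.
From /ḍ/ at 6 rightward: 7 /e/ → [+RTR]; word edge.
Targets with no active source: positions 1 2 stay [-emphatic].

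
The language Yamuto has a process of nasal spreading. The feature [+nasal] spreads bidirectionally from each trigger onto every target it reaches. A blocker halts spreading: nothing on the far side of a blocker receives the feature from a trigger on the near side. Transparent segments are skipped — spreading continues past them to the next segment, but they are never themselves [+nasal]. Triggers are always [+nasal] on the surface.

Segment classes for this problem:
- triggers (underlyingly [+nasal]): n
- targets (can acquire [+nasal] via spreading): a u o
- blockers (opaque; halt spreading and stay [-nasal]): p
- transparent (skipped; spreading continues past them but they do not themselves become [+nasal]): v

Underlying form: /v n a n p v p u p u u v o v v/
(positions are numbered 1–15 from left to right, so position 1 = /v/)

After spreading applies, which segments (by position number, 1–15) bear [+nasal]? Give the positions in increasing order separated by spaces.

From /n/ at 2 rightward: 3 /a/ → [+nasal]; 4 /n/ is itself a trigger — this domain ends here.
From /n/ at 2 leftward: 1 /v/ transparent; word edge.
From /n/ at 4 rightward: 5 /p/ blocks.
From /n/ at 4 leftward: 3 /a/ → [+nasal]; 2 /n/ is itself a trigger — this domain ends here.
Targets with no active source: positions 8 10 11 13 stay [-nasal].

2 3 4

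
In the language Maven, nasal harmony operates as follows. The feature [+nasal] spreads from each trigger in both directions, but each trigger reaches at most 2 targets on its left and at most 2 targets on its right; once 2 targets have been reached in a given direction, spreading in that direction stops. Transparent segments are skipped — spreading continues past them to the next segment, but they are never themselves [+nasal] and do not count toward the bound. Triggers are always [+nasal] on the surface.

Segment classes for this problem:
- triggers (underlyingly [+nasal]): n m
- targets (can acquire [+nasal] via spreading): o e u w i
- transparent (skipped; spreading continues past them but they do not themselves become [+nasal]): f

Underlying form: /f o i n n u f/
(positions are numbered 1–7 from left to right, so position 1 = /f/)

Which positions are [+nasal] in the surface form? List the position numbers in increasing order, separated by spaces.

2 3 4 5 6

From /n/ at 4 rightward: 5 /n/ is itself a trigger — this domain ends here.
From /n/ at 4 leftward: 3 /i/ → [+nasal]; 2 /o/ → [+nasal]; bound reached.
From /n/ at 5 rightward: 6 /u/ → [+nasal]; 7 /f/ transparent; word edge.
From /n/ at 5 leftward: 4 /n/ is itself a trigger — this domain ends here.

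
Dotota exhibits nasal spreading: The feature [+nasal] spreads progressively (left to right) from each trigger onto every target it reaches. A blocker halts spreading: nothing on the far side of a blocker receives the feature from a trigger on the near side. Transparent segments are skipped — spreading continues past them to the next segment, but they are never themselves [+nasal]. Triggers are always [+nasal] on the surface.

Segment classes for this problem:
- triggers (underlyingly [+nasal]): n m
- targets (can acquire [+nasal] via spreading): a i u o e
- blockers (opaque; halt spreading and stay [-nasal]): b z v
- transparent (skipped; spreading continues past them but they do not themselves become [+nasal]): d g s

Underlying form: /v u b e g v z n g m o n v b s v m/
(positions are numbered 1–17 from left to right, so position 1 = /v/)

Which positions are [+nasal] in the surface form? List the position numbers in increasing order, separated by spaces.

8 10 11 12 17

From /n/ at 8 rightward: 9 /g/ transparent; 10 /m/ is itself a trigger — this domain ends here.
From /m/ at 10 rightward: 11 /o/ → [+nasal]; 12 /n/ is itself a trigger — this domain ends here.
From /n/ at 12 rightward: 13 /v/ blocks.
From /m/ at 17 rightward: word edge.
Targets with no active source: positions 2 4 stay [-nasal].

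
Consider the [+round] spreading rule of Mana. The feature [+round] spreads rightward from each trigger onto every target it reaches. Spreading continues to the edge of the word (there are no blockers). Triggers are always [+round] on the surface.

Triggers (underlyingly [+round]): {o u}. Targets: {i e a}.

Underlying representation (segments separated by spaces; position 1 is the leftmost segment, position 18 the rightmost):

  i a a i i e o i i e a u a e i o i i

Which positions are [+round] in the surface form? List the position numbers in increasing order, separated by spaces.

From /o/ at 7 rightward: 8 /i/ → [+round]; 9 /i/ → [+round]; 10 /e/ → [+round]; 11 /a/ → [+round]; 12 /u/ is itself a trigger — this domain ends here.
From /u/ at 12 rightward: 13 /a/ → [+round]; 14 /e/ → [+round]; 15 /i/ → [+round]; 16 /o/ is itself a trigger — this domain ends here.
From /o/ at 16 rightward: 17 /i/ → [+round]; 18 /i/ → [+round]; word edge.
Targets with no active source: positions 1 2 3 4 5 6 stay [-round].

7 8 9 10 11 12 13 14 15 16 17 18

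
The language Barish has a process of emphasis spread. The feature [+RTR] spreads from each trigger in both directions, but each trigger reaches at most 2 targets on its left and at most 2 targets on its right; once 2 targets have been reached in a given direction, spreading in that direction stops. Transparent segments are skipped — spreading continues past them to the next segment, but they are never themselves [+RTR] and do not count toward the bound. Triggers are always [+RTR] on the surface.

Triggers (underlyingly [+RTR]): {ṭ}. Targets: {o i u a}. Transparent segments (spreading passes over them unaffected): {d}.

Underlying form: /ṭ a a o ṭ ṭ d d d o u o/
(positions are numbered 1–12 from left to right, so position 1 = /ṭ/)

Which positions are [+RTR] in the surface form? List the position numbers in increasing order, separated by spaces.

1 2 3 4 5 6 10 11

From /ṭ/ at 1 rightward: 2 /a/ → [+RTR]; 3 /a/ → [+RTR]; bound reached.
From /ṭ/ at 1 leftward: word edge.
From /ṭ/ at 5 rightward: 6 /ṭ/ is itself a trigger — this domain ends here.
From /ṭ/ at 5 leftward: 4 /o/ → [+RTR]; 3 /a/ → [+RTR]; bound reached.
From /ṭ/ at 6 rightward: 7 /d/ transparent; 8 /d/ transparent; 9 /d/ transparent; 10 /o/ → [+RTR]; 11 /u/ → [+RTR]; bound reached.
From /ṭ/ at 6 leftward: 5 /ṭ/ is itself a trigger — this domain ends here.
Target with no active source: position 12 stays [-emphatic].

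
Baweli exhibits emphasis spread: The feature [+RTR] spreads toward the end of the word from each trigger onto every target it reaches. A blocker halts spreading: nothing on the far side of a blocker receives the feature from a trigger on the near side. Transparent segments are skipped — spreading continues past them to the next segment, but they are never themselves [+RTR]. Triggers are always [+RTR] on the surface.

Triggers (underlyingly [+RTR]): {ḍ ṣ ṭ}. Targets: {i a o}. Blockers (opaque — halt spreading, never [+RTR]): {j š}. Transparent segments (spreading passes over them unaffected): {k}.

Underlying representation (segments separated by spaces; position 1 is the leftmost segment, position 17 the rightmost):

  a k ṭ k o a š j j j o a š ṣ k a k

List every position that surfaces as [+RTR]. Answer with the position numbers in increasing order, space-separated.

3 5 6 14 16

From /ṭ/ at 3 rightward: 4 /k/ transparent; 5 /o/ → [+RTR]; 6 /a/ → [+RTR]; 7 /š/ blocks.
From /ṣ/ at 14 rightward: 15 /k/ transparent; 16 /a/ → [+RTR]; 17 /k/ transparent; word edge.
Targets with no active source: positions 1 11 12 stay [-emphatic].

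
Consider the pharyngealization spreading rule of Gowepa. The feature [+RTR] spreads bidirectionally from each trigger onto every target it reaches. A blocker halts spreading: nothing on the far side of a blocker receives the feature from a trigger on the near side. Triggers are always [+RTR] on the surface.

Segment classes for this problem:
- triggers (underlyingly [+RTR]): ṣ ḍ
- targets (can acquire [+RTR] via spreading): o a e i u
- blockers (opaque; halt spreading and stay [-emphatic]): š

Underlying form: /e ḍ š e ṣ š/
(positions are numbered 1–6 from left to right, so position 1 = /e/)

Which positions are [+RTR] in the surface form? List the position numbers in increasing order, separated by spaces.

1 2 4 5

From /ḍ/ at 2 rightward: 3 /š/ blocks.
From /ḍ/ at 2 leftward: 1 /e/ → [+RTR]; word edge.
From /ṣ/ at 5 rightward: 6 /š/ blocks.
From /ṣ/ at 5 leftward: 4 /e/ → [+RTR]; 3 /š/ blocks.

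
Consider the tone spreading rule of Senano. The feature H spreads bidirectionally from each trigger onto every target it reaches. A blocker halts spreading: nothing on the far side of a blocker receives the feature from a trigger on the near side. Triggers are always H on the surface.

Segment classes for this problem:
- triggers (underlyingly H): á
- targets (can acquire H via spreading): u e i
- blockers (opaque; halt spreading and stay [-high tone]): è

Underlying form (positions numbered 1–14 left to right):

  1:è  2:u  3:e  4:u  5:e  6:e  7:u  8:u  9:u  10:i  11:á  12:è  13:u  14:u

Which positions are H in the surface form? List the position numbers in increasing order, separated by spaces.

2 3 4 5 6 7 8 9 10 11

From /á/ at 11 rightward: 12 /è/ blocks.
From /á/ at 11 leftward: 10 /i/ → H; 9 /u/ → H; 8 /u/ → H; 7 /u/ → H; 6 /e/ → H; 5 /e/ → H; 4 /u/ → H; 3 /e/ → H; 2 /u/ → H; 1 /è/ blocks.
Targets with no active source: positions 13 14 stay [-high tone].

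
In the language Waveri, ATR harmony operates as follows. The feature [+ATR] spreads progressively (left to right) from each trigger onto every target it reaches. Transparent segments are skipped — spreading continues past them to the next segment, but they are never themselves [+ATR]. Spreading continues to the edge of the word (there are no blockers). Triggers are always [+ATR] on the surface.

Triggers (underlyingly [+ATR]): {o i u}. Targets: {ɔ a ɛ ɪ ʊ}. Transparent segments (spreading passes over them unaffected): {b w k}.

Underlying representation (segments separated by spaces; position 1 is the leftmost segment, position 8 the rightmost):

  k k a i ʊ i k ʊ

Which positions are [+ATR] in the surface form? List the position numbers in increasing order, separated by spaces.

From /i/ at 4 rightward: 5 /ʊ/ → [+ATR]; 6 /i/ is itself a trigger — this domain ends here.
From /i/ at 6 rightward: 7 /k/ transparent; 8 /ʊ/ → [+ATR]; word edge.
Target with no active source: position 3 stays [-ATR].

4 5 6 8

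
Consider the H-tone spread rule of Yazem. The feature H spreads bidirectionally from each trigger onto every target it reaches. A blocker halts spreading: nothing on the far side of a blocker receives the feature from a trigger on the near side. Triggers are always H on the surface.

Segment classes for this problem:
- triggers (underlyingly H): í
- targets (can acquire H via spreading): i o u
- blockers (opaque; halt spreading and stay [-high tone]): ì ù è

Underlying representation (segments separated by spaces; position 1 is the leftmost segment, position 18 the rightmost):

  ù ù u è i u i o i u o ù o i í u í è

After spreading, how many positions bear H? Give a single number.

5

From /í/ at 15 rightward: 16 /u/ → H; 17 /í/ is itself a trigger — this domain ends here.
From /í/ at 15 leftward: 14 /i/ → H; 13 /o/ → H; 12 /ù/ blocks.
From /í/ at 17 rightward: 18 /è/ blocks.
From /í/ at 17 leftward: 16 /u/ → H; 15 /í/ is itself a trigger — this domain ends here.
Targets with no active source: positions 3 5 6 7 8 9 10 11 stay [-high tone].
H positions on the surface: 13 14 15 16 17.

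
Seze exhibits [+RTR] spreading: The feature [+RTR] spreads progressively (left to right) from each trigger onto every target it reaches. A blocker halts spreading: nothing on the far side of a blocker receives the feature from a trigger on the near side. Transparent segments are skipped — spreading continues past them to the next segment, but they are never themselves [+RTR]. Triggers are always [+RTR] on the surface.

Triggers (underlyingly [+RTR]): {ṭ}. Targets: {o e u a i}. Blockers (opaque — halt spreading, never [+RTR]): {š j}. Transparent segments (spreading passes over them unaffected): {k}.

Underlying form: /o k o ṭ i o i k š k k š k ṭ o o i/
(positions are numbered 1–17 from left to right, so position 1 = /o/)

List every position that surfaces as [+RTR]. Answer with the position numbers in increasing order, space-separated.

4 5 6 7 14 15 16 17

From /ṭ/ at 4 rightward: 5 /i/ → [+RTR]; 6 /o/ → [+RTR]; 7 /i/ → [+RTR]; 8 /k/ transparent; 9 /š/ blocks.
From /ṭ/ at 14 rightward: 15 /o/ → [+RTR]; 16 /o/ → [+RTR]; 17 /i/ → [+RTR]; word edge.
Targets with no active source: positions 1 3 stay [-emphatic].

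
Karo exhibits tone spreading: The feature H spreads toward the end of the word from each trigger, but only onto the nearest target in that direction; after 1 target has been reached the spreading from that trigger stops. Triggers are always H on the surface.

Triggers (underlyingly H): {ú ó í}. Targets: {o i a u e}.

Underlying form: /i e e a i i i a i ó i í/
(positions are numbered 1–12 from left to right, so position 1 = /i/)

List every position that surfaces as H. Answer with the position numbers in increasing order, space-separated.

From /ó/ at 10 rightward: 11 /i/ → H; bound reached.
From /í/ at 12 rightward: word edge.
Targets with no active source: positions 1 2 3 4 5 6 7 8 9 stay [-high tone].

10 11 12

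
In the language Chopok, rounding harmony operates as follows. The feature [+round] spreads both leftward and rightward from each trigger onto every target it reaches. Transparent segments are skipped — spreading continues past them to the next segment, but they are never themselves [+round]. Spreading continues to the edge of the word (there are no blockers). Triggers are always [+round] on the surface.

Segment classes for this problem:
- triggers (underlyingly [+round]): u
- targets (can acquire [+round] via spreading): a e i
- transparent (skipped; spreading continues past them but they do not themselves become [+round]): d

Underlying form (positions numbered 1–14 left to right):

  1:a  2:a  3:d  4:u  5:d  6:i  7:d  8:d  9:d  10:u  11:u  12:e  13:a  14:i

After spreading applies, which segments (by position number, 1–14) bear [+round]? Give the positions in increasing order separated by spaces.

1 2 4 6 10 11 12 13 14

From /u/ at 4 rightward: 5 /d/ transparent; 6 /i/ → [+round]; 7 /d/ transparent; 8 /d/ transparent; 9 /d/ transparent; 10 /u/ is itself a trigger — this domain ends here.
From /u/ at 4 leftward: 3 /d/ transparent; 2 /a/ → [+round]; 1 /a/ → [+round]; word edge.
From /u/ at 10 rightward: 11 /u/ is itself a trigger — this domain ends here.
From /u/ at 10 leftward: 9 /d/ transparent; 8 /d/ transparent; 7 /d/ transparent; 6 /i/ → [+round]; 5 /d/ transparent; 4 /u/ is itself a trigger — this domain ends here.
From /u/ at 11 rightward: 12 /e/ → [+round]; 13 /a/ → [+round]; 14 /i/ → [+round]; word edge.
From /u/ at 11 leftward: 10 /u/ is itself a trigger — this domain ends here.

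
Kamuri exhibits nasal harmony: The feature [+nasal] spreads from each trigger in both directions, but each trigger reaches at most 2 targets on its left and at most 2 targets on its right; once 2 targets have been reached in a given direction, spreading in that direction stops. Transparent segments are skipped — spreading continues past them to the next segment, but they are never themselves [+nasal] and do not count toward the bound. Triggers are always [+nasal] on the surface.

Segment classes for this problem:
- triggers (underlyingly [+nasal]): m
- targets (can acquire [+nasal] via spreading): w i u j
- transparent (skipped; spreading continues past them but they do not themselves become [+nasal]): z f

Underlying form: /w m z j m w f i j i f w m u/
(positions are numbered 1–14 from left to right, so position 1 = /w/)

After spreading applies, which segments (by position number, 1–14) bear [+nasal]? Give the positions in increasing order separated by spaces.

From /m/ at 2 rightward: 3 /z/ transparent; 4 /j/ → [+nasal]; 5 /m/ is itself a trigger — this domain ends here.
From /m/ at 2 leftward: 1 /w/ → [+nasal]; word edge.
From /m/ at 5 rightward: 6 /w/ → [+nasal]; 7 /f/ transparent; 8 /i/ → [+nasal]; bound reached.
From /m/ at 5 leftward: 4 /j/ → [+nasal]; 3 /z/ transparent; 2 /m/ is itself a trigger — this domain ends here.
From /m/ at 13 rightward: 14 /u/ → [+nasal]; word edge.
From /m/ at 13 leftward: 12 /w/ → [+nasal]; 11 /f/ transparent; 10 /i/ → [+nasal]; bound reached.
Target with no active source: position 9 stays [-nasal].

1 2 4 5 6 8 10 12 13 14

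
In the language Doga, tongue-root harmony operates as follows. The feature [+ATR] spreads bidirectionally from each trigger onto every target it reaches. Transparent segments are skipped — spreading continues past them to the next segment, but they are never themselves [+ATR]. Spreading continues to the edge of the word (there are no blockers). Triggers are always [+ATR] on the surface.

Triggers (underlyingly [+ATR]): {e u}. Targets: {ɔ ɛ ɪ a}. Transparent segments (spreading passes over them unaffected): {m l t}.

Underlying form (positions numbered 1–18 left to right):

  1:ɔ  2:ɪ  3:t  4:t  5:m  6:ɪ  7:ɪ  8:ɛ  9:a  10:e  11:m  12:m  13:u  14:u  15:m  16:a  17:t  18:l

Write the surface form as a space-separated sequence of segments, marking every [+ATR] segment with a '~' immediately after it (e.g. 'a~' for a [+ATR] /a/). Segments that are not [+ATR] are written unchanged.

From /e/ at 10 rightward: 11 /m/ transparent; 12 /m/ transparent; 13 /u/ is itself a trigger — this domain ends here.
From /e/ at 10 leftward: 9 /a/ → [+ATR]; 8 /ɛ/ → [+ATR]; 7 /ɪ/ → [+ATR]; 6 /ɪ/ → [+ATR]; 5 /m/ transparent; 4 /t/ transparent; 3 /t/ transparent; 2 /ɪ/ → [+ATR]; 1 /ɔ/ → [+ATR]; word edge.
From /u/ at 13 rightward: 14 /u/ is itself a trigger — this domain ends here.
From /u/ at 13 leftward: 12 /m/ transparent; 11 /m/ transparent; 10 /e/ is itself a trigger — this domain ends here.
From /u/ at 14 rightward: 15 /m/ transparent; 16 /a/ → [+ATR]; 17 /t/ transparent; 18 /l/ transparent; word edge.
From /u/ at 14 leftward: 13 /u/ is itself a trigger — this domain ends here.
[+ATR] positions on the surface: 1 2 6 7 8 9 10 13 14 16.

ɔ~ ɪ~ t t m ɪ~ ɪ~ ɛ~ a~ e~ m m u~ u~ m a~ t l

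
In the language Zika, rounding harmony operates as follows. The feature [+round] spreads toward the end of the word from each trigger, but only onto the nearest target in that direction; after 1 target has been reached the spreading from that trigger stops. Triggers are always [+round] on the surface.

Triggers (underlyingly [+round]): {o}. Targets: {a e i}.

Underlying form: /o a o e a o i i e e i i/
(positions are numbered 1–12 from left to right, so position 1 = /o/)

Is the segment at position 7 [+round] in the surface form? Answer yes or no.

yes

From /o/ at 1 rightward: 2 /a/ → [+round]; bound reached.
From /o/ at 3 rightward: 4 /e/ → [+round]; bound reached.
From /o/ at 6 rightward: 7 /i/ → [+round]; bound reached.
Targets with no active source: positions 5 8 9 10 11 12 stay [-round].
[+round] positions on the surface: 1 2 3 4 6 7.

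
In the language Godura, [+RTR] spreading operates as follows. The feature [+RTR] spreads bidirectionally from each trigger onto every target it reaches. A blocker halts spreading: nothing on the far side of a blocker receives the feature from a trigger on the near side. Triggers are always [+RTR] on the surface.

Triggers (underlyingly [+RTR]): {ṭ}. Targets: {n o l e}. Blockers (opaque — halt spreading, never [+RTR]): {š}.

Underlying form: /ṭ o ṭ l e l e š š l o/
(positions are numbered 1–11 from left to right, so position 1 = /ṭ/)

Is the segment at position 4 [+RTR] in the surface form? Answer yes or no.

From /ṭ/ at 1 rightward: 2 /o/ → [+RTR]; 3 /ṭ/ is itself a trigger — this domain ends here.
From /ṭ/ at 1 leftward: word edge.
From /ṭ/ at 3 rightward: 4 /l/ → [+RTR]; 5 /e/ → [+RTR]; 6 /l/ → [+RTR]; 7 /e/ → [+RTR]; 8 /š/ blocks.
From /ṭ/ at 3 leftward: 2 /o/ → [+RTR]; 1 /ṭ/ is itself a trigger — this domain ends here.
Targets with no active source: positions 10 11 stay [-emphatic].
[+RTR] positions on the surface: 1 2 3 4 5 6 7.

yes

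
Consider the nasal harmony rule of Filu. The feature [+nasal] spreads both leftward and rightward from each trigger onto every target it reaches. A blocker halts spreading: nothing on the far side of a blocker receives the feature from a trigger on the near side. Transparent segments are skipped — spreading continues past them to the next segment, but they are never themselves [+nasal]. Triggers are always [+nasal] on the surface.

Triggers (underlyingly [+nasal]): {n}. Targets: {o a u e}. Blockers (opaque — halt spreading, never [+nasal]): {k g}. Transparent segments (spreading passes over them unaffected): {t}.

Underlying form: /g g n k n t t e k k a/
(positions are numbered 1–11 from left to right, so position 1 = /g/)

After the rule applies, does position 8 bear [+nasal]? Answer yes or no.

From /n/ at 3 rightward: 4 /k/ blocks.
From /n/ at 3 leftward: 2 /g/ blocks.
From /n/ at 5 rightward: 6 /t/ transparent; 7 /t/ transparent; 8 /e/ → [+nasal]; 9 /k/ blocks.
From /n/ at 5 leftward: 4 /k/ blocks.
Target with no active source: position 11 stays [-nasal].
[+nasal] positions on the surface: 3 5 8.

yes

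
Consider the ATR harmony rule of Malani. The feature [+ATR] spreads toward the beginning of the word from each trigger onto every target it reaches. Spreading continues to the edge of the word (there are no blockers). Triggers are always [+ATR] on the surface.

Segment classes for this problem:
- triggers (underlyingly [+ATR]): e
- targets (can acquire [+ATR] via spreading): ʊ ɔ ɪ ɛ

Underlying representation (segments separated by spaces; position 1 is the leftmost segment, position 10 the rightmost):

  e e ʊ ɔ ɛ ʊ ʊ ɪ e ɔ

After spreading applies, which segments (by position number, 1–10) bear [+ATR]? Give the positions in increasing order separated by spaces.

From /e/ at 1 leftward: word edge.
From /e/ at 2 leftward: 1 /e/ is itself a trigger — this domain ends here.
From /e/ at 9 leftward: 8 /ɪ/ → [+ATR]; 7 /ʊ/ → [+ATR]; 6 /ʊ/ → [+ATR]; 5 /ɛ/ → [+ATR]; 4 /ɔ/ → [+ATR]; 3 /ʊ/ → [+ATR]; 2 /e/ is itself a trigger — this domain ends here.
Target with no active source: position 10 stays [-ATR].

1 2 3 4 5 6 7 8 9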